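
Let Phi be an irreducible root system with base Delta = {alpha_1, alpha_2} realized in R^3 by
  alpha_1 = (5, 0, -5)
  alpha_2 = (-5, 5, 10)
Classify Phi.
G_2

Compute the Cartan integers a_ij = 2(alpha_i, alpha_j)/(alpha_j, alpha_j); the resulting 2x2 Cartan matrix is
[[2, -1], [-3, 2]].
The roots have two lengths (squared-length ratio 3:1); the short ones are alpha_{1}. The associated Dynkin diagram is two nodes joined by a triple edge (G_2), so the type is G_2.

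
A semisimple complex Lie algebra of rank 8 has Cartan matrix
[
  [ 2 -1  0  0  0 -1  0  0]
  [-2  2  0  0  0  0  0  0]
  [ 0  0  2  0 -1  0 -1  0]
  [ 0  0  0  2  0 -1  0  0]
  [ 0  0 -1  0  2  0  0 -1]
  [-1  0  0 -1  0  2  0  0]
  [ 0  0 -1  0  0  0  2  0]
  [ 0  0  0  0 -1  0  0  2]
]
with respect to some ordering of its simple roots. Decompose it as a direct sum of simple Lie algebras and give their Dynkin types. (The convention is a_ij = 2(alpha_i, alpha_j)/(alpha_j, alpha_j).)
type A_4 ⊕ type C_4

The diagram associated to this matrix has two connected components: the simple roots {alpha_3, alpha_5, alpha_7, alpha_8} form a chain of 4 nodes with single edges (A_4), and {alpha_1, alpha_2, alpha_4, alpha_6} form a chain of 4 nodes with a double edge at one end; the terminal node there is the unique long simple root (C_4). A semisimple Lie algebra decomposes uniquely as the direct sum of simple ideals, one per connected component of its Dynkin diagram, so g ≅ A_4 ⊕ C_4 (dimension 24 + 36 = 60).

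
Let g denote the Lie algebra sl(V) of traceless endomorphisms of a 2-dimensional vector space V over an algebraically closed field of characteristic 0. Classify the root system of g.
This is sl(2), which has dimension 2^2 - 1 = 3 and rank 2 - 1 = 1 (a Cartan subalgebra is the diagonal traceless matrices). In the classification of classical Lie algebras, the special linear algebra sl(n+1) has type A_n; here n = 1, so the Dynkin diagram is a chain of 1 nodes with single edges (A_1). Hence the type is A_1.

A_1 (sl(2))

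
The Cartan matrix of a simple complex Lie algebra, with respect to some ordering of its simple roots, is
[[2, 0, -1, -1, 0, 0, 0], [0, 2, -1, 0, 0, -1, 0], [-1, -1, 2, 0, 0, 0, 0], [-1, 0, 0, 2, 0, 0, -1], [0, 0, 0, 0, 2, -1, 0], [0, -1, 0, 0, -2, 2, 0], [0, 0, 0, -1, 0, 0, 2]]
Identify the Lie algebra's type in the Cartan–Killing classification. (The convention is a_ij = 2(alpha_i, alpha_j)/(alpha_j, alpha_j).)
The matrix has rank 7 with 2's on the diagonal. Reading the off-diagonal entries as Dynkin edges (a single edge where a_ij = a_ji = -1; a double or triple edge where a_ij * a_ji = 2 or 3), the diagram is a chain of 7 nodes with a double edge at one end; the terminal node there is the unique short simple root (B_7). One simple-root ordering that puts it in standard form is (alpha_7, alpha_4, alpha_1, alpha_3, alpha_2, alpha_6, alpha_5). So the algebra is type B_7, i.e. so(15).

B7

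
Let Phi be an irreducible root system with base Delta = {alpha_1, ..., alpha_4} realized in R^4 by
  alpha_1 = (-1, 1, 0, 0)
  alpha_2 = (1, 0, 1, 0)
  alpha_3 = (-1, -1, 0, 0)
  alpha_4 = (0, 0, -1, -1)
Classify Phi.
D4

Compute the Cartan integers a_ij = 2(alpha_i, alpha_j)/(alpha_j, alpha_j); the resulting 4x4 Cartan matrix is
[[2, -1, 0, 0], [-1, 2, -1, -1], [0, -1, 2, 0], [0, -1, 0, 2]].
All simple roots have the same length, so the diagram is simply laced. The associated Dynkin diagram is a chain of 2 nodes with a fork of two nodes at one end (D_4), so the type is D_4 (the algebra so(8)).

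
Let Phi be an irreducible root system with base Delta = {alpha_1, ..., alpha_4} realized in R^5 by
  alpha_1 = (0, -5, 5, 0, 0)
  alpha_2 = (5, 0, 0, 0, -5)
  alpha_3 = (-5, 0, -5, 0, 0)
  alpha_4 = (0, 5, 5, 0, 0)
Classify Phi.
Compute the Cartan integers a_ij = 2(alpha_i, alpha_j)/(alpha_j, alpha_j); the resulting 4x4 Cartan matrix is
[[2, 0, -1, 0], [0, 2, -1, 0], [-1, -1, 2, -1], [0, 0, -1, 2]].
All simple roots have the same length, so the diagram is simply laced. The associated Dynkin diagram is a chain of 2 nodes with a fork of two nodes at one end (D_4), so the type is D_4 (the algebra so(8)).

D_4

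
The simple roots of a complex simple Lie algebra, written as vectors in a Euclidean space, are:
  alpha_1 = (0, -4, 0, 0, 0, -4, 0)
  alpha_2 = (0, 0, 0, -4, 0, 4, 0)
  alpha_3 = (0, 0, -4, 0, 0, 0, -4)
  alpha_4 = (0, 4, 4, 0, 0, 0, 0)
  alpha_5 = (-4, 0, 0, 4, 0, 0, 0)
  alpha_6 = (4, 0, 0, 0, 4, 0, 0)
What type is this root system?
A_6

Compute the Cartan integers a_ij = 2(alpha_i, alpha_j)/(alpha_j, alpha_j); the resulting 6x6 Cartan matrix is
[[2, -1, 0, -1, 0, 0], [-1, 2, 0, 0, -1, 0], [0, 0, 2, -1, 0, 0], [-1, 0, -1, 2, 0, 0], [0, -1, 0, 0, 2, -1], [0, 0, 0, 0, -1, 2]].
All simple roots have the same length, so the diagram is simply laced. The associated Dynkin diagram is a chain of 6 nodes with single edges (A_6), so the type is A_6 (the algebra sl(7)).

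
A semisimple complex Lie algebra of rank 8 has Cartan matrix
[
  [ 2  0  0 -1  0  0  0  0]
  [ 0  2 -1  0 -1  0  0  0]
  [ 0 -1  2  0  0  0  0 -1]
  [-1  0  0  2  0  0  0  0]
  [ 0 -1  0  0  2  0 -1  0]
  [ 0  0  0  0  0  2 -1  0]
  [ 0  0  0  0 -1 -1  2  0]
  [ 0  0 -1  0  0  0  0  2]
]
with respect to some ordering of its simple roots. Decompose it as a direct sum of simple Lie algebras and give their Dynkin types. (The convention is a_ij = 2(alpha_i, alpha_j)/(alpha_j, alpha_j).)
The diagram associated to this matrix has two connected components: the simple roots {alpha_1, alpha_4} form a chain of 2 nodes with single edges (A_2), and {alpha_2, alpha_3, alpha_5, alpha_6, alpha_7, alpha_8} form a chain of 6 nodes with single edges (A_6). A semisimple Lie algebra decomposes uniquely as the direct sum of simple ideals, one per connected component of its Dynkin diagram, so g ≅ A_2 ⊕ A_6 (dimension 8 + 48 = 56).

A_2 (sl(3)) + A_6 (sl(7))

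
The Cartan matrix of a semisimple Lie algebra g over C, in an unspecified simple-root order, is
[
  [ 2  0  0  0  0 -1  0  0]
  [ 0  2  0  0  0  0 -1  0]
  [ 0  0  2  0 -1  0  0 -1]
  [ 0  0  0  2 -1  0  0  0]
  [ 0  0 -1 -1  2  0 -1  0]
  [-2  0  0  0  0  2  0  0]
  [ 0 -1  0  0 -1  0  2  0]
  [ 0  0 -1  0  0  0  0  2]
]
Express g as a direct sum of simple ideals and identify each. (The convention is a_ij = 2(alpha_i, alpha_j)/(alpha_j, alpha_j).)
The diagram associated to this matrix has two connected components: the simple roots {alpha_1, alpha_6} form a chain of 2 nodes with a double edge at one end; the terminal node there is the unique short simple root (B_2), and {alpha_2, alpha_3, alpha_4, alpha_5, alpha_7, alpha_8} form a chain of 5 nodes with one extra node attached to the third node from one end (E_6). A semisimple Lie algebra decomposes uniquely as the direct sum of simple ideals, one per connected component of its Dynkin diagram, so g ≅ B_2 ⊕ E_6 (dimension 10 + 78 = 88).

B_2 (so(5)) ⊕ E_6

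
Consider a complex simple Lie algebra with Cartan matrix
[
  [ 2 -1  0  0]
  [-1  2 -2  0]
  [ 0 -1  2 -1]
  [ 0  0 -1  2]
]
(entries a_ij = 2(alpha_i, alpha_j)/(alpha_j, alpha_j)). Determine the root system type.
F_4

The matrix has rank 4 with 2's on the diagonal. Reading the off-diagonal entries as Dynkin edges (a single edge where a_ij = a_ji = -1; a double or triple edge where a_ij * a_ji = 2 or 3), the diagram is a chain of 4 nodes with a double edge between the middle two (F_4). One simple-root ordering that puts it in standard form is (alpha_1, alpha_2, alpha_3, alpha_4). So the algebra is type F_4.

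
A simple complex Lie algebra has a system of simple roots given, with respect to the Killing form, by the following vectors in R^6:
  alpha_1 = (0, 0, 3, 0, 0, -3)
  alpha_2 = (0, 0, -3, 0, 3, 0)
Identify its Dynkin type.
A2

Compute the Cartan integers a_ij = 2(alpha_i, alpha_j)/(alpha_j, alpha_j); the resulting 2x2 Cartan matrix is
[[2, -1], [-1, 2]].
All simple roots have the same length, so the diagram is simply laced. The associated Dynkin diagram is a chain of 2 nodes with single edges (A_2), so the type is A_2 (the algebra sl(3)).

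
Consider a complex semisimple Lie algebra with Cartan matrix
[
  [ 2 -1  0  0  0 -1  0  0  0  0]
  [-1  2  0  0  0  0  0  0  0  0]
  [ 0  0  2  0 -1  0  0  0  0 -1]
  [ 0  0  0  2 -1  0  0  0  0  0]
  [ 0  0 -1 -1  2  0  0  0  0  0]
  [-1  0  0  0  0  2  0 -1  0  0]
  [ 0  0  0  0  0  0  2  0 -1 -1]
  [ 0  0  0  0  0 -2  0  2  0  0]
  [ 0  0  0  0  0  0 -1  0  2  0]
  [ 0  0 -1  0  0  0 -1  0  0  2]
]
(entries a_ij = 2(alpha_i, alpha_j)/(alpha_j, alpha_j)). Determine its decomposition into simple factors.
type A_6 ⊕ type C_4

The diagram associated to this matrix has two connected components: the simple roots {alpha_3, alpha_4, alpha_5, alpha_7, alpha_9, alpha_10} form a chain of 6 nodes with single edges (A_6), and {alpha_1, alpha_2, alpha_6, alpha_8} form a chain of 4 nodes with a double edge at one end; the terminal node there is the unique long simple root (C_4). A semisimple Lie algebra decomposes uniquely as the direct sum of simple ideals, one per connected component of its Dynkin diagram, so g ≅ A_6 ⊕ C_4 (dimension 48 + 36 = 84).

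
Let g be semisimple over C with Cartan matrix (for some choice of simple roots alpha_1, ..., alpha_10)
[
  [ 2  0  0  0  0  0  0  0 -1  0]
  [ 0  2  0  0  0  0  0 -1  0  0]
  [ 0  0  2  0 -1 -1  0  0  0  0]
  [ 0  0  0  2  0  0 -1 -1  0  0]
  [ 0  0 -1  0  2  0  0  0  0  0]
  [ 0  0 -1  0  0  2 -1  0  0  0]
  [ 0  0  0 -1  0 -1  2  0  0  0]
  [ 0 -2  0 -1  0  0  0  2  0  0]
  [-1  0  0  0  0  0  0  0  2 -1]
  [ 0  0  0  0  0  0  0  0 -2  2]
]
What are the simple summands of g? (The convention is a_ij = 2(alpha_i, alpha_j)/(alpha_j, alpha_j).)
B7 + C3

The diagram associated to this matrix has two connected components: the simple roots {alpha_2, alpha_3, alpha_4, alpha_5, alpha_6, alpha_7, alpha_8} form a chain of 7 nodes with a double edge at one end; the terminal node there is the unique short simple root (B_7), and {alpha_1, alpha_9, alpha_10} form a chain of 3 nodes with a double edge at one end; the terminal node there is the unique long simple root (C_3). A semisimple Lie algebra decomposes uniquely as the direct sum of simple ideals, one per connected component of its Dynkin diagram, so g ≅ B_7 ⊕ C_3 (dimension 105 + 21 = 126).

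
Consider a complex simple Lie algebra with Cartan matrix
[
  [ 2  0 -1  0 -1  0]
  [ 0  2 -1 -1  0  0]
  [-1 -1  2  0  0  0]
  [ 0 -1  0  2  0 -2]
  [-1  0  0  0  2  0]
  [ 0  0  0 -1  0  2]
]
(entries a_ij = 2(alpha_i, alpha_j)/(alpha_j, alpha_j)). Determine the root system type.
type B_6

The matrix has rank 6 with 2's on the diagonal. Reading the off-diagonal entries as Dynkin edges (a single edge where a_ij = a_ji = -1; a double or triple edge where a_ij * a_ji = 2 or 3), the diagram is a chain of 6 nodes with a double edge at one end; the terminal node there is the unique short simple root (B_6). One simple-root ordering that puts it in standard form is (alpha_5, alpha_1, alpha_3, alpha_2, alpha_4, alpha_6). So the algebra is type B_6, i.e. so(13).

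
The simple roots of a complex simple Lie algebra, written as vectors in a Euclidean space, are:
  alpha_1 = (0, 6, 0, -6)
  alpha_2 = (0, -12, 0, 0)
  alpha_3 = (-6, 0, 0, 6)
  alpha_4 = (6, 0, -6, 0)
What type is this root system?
Compute the Cartan integers a_ij = 2(alpha_i, alpha_j)/(alpha_j, alpha_j); the resulting 4x4 Cartan matrix is
[[2, -1, -1, 0], [-2, 2, 0, 0], [-1, 0, 2, -1], [0, 0, -1, 2]].
The roots have two lengths (squared-length ratio 2:1); the short ones are alpha_{1,3,4}. The associated Dynkin diagram is a chain of 4 nodes with a double edge at one end; the terminal node there is the unique long simple root (C_4), so the type is C_4 (the algebra sp(8)).

C4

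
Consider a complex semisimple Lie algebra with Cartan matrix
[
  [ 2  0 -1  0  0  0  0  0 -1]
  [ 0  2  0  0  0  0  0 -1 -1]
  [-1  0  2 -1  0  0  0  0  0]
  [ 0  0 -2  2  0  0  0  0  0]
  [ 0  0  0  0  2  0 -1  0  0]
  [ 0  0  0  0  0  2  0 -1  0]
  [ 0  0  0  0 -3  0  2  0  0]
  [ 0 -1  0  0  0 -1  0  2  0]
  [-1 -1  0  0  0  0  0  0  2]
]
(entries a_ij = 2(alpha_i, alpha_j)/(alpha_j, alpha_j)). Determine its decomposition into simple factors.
The diagram associated to this matrix has two connected components: the simple roots {alpha_1, alpha_2, alpha_3, alpha_4, alpha_6, alpha_8, alpha_9} form a chain of 7 nodes with a double edge at one end; the terminal node there is the unique long simple root (C_7), and {alpha_5, alpha_7} form two nodes joined by a triple edge (G_2). A semisimple Lie algebra decomposes uniquely as the direct sum of simple ideals, one per connected component of its Dynkin diagram, so g ≅ C_7 ⊕ G_2 (dimension 105 + 14 = 119).

C7 ⊕ G2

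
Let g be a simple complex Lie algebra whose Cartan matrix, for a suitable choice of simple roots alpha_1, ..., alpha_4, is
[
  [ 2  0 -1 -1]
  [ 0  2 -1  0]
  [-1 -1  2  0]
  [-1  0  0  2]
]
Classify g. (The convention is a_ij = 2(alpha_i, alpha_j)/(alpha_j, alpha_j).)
The matrix has rank 4 with 2's on the diagonal. Reading the off-diagonal entries as Dynkin edges (a single edge where a_ij = a_ji = -1; a double or triple edge where a_ij * a_ji = 2 or 3), the diagram is a chain of 4 nodes with single edges (A_4). One simple-root ordering that puts it in standard form is (alpha_2, alpha_3, alpha_1, alpha_4). So the algebra is type A_4, i.e. sl(5).

type A_4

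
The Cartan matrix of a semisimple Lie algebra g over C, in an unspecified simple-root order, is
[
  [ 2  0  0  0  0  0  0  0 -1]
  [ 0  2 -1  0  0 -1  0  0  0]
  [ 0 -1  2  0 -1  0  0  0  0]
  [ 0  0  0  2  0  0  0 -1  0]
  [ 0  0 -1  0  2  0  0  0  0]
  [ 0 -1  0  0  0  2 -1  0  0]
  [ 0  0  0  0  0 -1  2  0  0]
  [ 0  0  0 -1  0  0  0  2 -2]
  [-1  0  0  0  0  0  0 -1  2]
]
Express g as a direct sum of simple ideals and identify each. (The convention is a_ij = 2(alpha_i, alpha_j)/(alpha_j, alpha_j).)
A5 ⊕ F4

The diagram associated to this matrix has two connected components: the simple roots {alpha_2, alpha_3, alpha_5, alpha_6, alpha_7} form a chain of 5 nodes with single edges (A_5), and {alpha_1, alpha_4, alpha_8, alpha_9} form a chain of 4 nodes with a double edge between the middle two (F_4). A semisimple Lie algebra decomposes uniquely as the direct sum of simple ideals, one per connected component of its Dynkin diagram, so g ≅ A_5 ⊕ F_4 (dimension 35 + 52 = 87).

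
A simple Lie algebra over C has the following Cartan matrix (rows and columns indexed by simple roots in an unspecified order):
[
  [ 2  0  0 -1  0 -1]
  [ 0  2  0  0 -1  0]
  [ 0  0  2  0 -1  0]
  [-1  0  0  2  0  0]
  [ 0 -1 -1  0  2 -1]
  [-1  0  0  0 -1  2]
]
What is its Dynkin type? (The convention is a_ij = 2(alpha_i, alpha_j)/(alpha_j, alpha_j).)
D_6 (so(12))

The matrix has rank 6 with 2's on the diagonal. Reading the off-diagonal entries as Dynkin edges (a single edge where a_ij = a_ji = -1; a double or triple edge where a_ij * a_ji = 2 or 3), the diagram is a chain of 4 nodes with a fork of two nodes at one end (D_6). One simple-root ordering that puts it in standard form is (alpha_4, alpha_1, alpha_6, alpha_5, alpha_2, alpha_3). So the algebra is type D_6, i.e. so(12).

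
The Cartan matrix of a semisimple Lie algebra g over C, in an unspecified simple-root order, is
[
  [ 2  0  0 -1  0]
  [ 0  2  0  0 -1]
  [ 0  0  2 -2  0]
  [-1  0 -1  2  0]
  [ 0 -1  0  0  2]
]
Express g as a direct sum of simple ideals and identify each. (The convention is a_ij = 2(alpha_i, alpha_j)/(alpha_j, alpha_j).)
A_2 ⊕ C_3

The diagram associated to this matrix has two connected components: the simple roots {alpha_2, alpha_5} form a chain of 2 nodes with single edges (A_2), and {alpha_1, alpha_3, alpha_4} form a chain of 3 nodes with a double edge at one end; the terminal node there is the unique long simple root (C_3). A semisimple Lie algebra decomposes uniquely as the direct sum of simple ideals, one per connected component of its Dynkin diagram, so g ≅ A_2 ⊕ C_3 (dimension 8 + 21 = 29).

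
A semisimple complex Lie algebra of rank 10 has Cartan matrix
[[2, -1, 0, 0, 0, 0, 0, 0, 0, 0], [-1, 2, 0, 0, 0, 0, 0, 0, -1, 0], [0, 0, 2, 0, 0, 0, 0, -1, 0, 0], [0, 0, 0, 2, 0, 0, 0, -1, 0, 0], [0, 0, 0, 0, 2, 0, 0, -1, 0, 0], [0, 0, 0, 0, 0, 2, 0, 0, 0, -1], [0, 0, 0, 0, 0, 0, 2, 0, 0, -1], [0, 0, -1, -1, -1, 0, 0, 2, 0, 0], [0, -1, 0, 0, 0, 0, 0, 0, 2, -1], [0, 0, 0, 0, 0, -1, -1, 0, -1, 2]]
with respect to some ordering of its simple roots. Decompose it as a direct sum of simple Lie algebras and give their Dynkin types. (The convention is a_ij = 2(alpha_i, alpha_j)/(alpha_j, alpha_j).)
The diagram associated to this matrix has two connected components: the simple roots {alpha_3, alpha_4, alpha_5, alpha_8} form a chain of 2 nodes with a fork of two nodes at one end (D_4), and {alpha_1, alpha_2, alpha_6, alpha_7, alpha_9, alpha_10} form a chain of 4 nodes with a fork of two nodes at one end (D_6). A semisimple Lie algebra decomposes uniquely as the direct sum of simple ideals, one per connected component of its Dynkin diagram, so g ≅ D_4 ⊕ D_6 (dimension 28 + 66 = 94).

type D_4 ⊕ type D_6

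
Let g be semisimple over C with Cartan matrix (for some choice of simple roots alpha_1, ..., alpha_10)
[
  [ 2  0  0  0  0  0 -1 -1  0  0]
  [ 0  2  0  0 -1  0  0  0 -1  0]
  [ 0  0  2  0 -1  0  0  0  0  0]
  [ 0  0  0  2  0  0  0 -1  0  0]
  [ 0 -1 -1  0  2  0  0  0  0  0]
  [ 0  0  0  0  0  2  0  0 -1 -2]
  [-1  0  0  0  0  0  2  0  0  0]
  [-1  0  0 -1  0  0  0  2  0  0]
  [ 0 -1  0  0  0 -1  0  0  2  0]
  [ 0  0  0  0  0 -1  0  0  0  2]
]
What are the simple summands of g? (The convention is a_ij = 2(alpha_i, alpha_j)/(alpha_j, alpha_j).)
The diagram associated to this matrix has two connected components: the simple roots {alpha_1, alpha_4, alpha_7, alpha_8} form a chain of 4 nodes with single edges (A_4), and {alpha_2, alpha_3, alpha_5, alpha_6, alpha_9, alpha_10} form a chain of 6 nodes with a double edge at one end; the terminal node there is the unique short simple root (B_6). A semisimple Lie algebra decomposes uniquely as the direct sum of simple ideals, one per connected component of its Dynkin diagram, so g ≅ A_4 ⊕ B_6 (dimension 24 + 78 = 102).

type A_4 + type B_6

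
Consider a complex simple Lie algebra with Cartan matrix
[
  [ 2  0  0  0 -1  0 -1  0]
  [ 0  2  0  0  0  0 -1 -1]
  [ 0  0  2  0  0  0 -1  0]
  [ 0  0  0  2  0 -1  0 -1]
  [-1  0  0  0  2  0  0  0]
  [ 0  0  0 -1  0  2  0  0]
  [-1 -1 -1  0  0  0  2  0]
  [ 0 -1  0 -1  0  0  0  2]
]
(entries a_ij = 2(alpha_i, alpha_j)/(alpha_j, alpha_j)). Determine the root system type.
The matrix has rank 8 with 2's on the diagonal. Reading the off-diagonal entries as Dynkin edges (a single edge where a_ij = a_ji = -1; a double or triple edge where a_ij * a_ji = 2 or 3), the diagram is a chain of 7 nodes with one extra node attached to the third node from one end (E_8). One simple-root ordering that puts it in standard form is (alpha_5, alpha_3, alpha_1, alpha_7, alpha_2, alpha_8, alpha_4, alpha_6). So the algebra is type E_8.

type E_8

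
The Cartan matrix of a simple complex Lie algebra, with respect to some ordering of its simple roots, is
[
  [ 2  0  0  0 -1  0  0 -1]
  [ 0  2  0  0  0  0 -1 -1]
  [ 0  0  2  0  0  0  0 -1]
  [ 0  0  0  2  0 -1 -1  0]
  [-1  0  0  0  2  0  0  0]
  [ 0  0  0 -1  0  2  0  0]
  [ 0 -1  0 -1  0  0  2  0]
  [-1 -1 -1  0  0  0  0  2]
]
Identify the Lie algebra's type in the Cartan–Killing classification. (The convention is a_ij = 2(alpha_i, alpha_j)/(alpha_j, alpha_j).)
The matrix has rank 8 with 2's on the diagonal. Reading the off-diagonal entries as Dynkin edges (a single edge where a_ij = a_ji = -1; a double or triple edge where a_ij * a_ji = 2 or 3), the diagram is a chain of 7 nodes with one extra node attached to the third node from one end (E_8). One simple-root ordering that puts it in standard form is (alpha_5, alpha_3, alpha_1, alpha_8, alpha_2, alpha_7, alpha_4, alpha_6). So the algebra is type E_8.

E_8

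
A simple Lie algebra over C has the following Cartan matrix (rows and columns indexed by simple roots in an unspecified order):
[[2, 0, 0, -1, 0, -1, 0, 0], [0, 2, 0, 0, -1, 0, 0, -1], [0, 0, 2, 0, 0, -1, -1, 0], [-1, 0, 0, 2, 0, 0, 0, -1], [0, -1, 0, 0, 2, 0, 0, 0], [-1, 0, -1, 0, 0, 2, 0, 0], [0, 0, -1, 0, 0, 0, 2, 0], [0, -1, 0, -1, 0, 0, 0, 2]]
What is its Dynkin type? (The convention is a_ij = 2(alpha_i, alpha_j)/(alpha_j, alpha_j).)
type A_8

The matrix has rank 8 with 2's on the diagonal. Reading the off-diagonal entries as Dynkin edges (a single edge where a_ij = a_ji = -1; a double or triple edge where a_ij * a_ji = 2 or 3), the diagram is a chain of 8 nodes with single edges (A_8). One simple-root ordering that puts it in standard form is (alpha_5, alpha_2, alpha_8, alpha_4, alpha_1, alpha_6, alpha_3, alpha_7). So the algebra is type A_8, i.e. sl(9).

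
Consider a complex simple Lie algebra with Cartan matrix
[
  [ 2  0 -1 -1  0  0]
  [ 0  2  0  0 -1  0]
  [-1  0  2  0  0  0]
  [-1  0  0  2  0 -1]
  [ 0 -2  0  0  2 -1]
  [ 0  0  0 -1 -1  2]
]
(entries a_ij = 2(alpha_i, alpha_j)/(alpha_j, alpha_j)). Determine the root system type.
B_6 (so(13))

The matrix has rank 6 with 2's on the diagonal. Reading the off-diagonal entries as Dynkin edges (a single edge where a_ij = a_ji = -1; a double or triple edge where a_ij * a_ji = 2 or 3), the diagram is a chain of 6 nodes with a double edge at one end; the terminal node there is the unique short simple root (B_6). One simple-root ordering that puts it in standard form is (alpha_3, alpha_1, alpha_4, alpha_6, alpha_5, alpha_2). So the algebra is type B_6, i.e. so(13).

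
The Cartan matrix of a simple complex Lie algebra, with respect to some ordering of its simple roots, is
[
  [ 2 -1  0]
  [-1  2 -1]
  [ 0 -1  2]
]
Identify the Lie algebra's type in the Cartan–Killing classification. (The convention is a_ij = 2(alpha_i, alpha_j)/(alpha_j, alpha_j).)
A3

The matrix has rank 3 with 2's on the diagonal. Reading the off-diagonal entries as Dynkin edges (a single edge where a_ij = a_ji = -1; a double or triple edge where a_ij * a_ji = 2 or 3), the diagram is a chain of 3 nodes with single edges (A_3). One simple-root ordering that puts it in standard form is (alpha_1, alpha_2, alpha_3). So the algebra is type A_3, i.e. sl(4).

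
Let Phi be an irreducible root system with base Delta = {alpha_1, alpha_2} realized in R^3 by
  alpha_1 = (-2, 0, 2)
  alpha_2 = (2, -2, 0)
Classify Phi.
Compute the Cartan integers a_ij = 2(alpha_i, alpha_j)/(alpha_j, alpha_j); the resulting 2x2 Cartan matrix is
[[2, -1], [-1, 2]].
All simple roots have the same length, so the diagram is simply laced. The associated Dynkin diagram is a chain of 2 nodes with single edges (A_2), so the type is A_2 (the algebra sl(3)).

type A_2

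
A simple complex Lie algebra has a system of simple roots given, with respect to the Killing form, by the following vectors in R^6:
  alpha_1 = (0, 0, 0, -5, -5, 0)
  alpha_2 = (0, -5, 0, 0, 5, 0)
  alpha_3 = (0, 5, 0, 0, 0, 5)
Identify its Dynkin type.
A_3

Compute the Cartan integers a_ij = 2(alpha_i, alpha_j)/(alpha_j, alpha_j); the resulting 3x3 Cartan matrix is
[[2, -1, 0], [-1, 2, -1], [0, -1, 2]].
All simple roots have the same length, so the diagram is simply laced. The associated Dynkin diagram is a chain of 3 nodes with single edges (A_3), so the type is A_3 (the algebra sl(4)).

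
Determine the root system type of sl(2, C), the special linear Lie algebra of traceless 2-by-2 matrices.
This is sl(2), which has dimension 2^2 - 1 = 3 and rank 2 - 1 = 1 (a Cartan subalgebra is the diagonal traceless matrices). In the classification of classical Lie algebras, the special linear algebra sl(n+1) has type A_n; here n = 1, so the Dynkin diagram is a chain of 1 nodes with single edges (A_1). Hence the type is A_1.

A_1 (sl(2))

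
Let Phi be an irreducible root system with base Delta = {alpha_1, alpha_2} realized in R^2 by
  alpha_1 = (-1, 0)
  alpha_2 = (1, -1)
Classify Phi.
B_2 (so(5))

Compute the Cartan integers a_ij = 2(alpha_i, alpha_j)/(alpha_j, alpha_j); the resulting 2x2 Cartan matrix is
[[2, -1], [-2, 2]].
The roots have two lengths (squared-length ratio 2:1); the short ones are alpha_{1}. The associated Dynkin diagram is a chain of 2 nodes with a double edge at one end; the terminal node there is the unique short simple root (B_2), so the type is B_2 (the algebra so(5)).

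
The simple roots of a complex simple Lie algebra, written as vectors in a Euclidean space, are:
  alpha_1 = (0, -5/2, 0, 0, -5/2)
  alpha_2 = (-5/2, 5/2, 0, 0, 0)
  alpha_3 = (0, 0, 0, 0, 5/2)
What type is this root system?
type B_3

Compute the Cartan integers a_ij = 2(alpha_i, alpha_j)/(alpha_j, alpha_j); the resulting 3x3 Cartan matrix is
[[2, -1, -2], [-1, 2, 0], [-1, 0, 2]].
The roots have two lengths (squared-length ratio 2:1); the short ones are alpha_{3}. The associated Dynkin diagram is a chain of 3 nodes with a double edge at one end; the terminal node there is the unique short simple root (B_3), so the type is B_3 (the algebra so(7)).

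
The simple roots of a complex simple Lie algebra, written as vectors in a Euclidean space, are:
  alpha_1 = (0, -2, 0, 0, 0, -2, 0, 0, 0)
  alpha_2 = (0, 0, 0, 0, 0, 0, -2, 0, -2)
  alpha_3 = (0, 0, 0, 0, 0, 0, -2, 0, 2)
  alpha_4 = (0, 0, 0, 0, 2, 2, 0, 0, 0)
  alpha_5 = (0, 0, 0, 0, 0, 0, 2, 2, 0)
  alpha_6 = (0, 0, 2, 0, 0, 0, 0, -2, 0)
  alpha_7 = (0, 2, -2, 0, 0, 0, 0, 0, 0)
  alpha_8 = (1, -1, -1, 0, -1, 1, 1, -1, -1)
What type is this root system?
Compute the Cartan integers a_ij = 2(alpha_i, alpha_j)/(alpha_j, alpha_j); the resulting 8x8 Cartan matrix is
[[2, 0, 0, -1, 0, 0, -1, 0], [0, 2, 0, 0, -1, 0, 0, 0], [0, 0, 2, 0, -1, 0, 0, -1], [-1, 0, 0, 2, 0, 0, 0, 0], [0, -1, -1, 0, 2, -1, 0, 0], [0, 0, 0, 0, -1, 2, -1, 0], [-1, 0, 0, 0, 0, -1, 2, 0], [0, 0, -1, 0, 0, 0, 0, 2]].
All simple roots have the same length, so the diagram is simply laced. The associated Dynkin diagram is a chain of 7 nodes with one extra node attached to the third node from one end (E_8), so the type is E_8.

E_8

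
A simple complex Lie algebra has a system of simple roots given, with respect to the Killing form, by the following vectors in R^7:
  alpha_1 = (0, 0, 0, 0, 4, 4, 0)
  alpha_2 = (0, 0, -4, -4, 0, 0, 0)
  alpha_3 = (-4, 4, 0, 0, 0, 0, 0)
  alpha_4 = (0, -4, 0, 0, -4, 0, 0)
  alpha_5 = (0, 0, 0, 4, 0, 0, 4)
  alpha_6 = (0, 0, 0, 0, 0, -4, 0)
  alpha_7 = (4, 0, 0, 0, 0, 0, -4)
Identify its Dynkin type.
Compute the Cartan integers a_ij = 2(alpha_i, alpha_j)/(alpha_j, alpha_j); the resulting 7x7 Cartan matrix is
[[2, 0, 0, -1, 0, -2, 0], [0, 2, 0, 0, -1, 0, 0], [0, 0, 2, -1, 0, 0, -1], [-1, 0, -1, 2, 0, 0, 0], [0, -1, 0, 0, 2, 0, -1], [-1, 0, 0, 0, 0, 2, 0], [0, 0, -1, 0, -1, 0, 2]].
The roots have two lengths (squared-length ratio 2:1); the short ones are alpha_{6}. The associated Dynkin diagram is a chain of 7 nodes with a double edge at one end; the terminal node there is the unique short simple root (B_7), so the type is B_7 (the algebra so(15)).

B_7 (so(15))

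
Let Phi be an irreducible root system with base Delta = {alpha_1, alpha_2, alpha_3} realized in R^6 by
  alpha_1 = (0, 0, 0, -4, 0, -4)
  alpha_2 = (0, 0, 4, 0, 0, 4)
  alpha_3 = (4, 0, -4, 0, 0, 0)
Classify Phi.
Compute the Cartan integers a_ij = 2(alpha_i, alpha_j)/(alpha_j, alpha_j); the resulting 3x3 Cartan matrix is
[[2, -1, 0], [-1, 2, -1], [0, -1, 2]].
All simple roots have the same length, so the diagram is simply laced. The associated Dynkin diagram is a chain of 3 nodes with single edges (A_3), so the type is A_3 (the algebra sl(4)).

type A_3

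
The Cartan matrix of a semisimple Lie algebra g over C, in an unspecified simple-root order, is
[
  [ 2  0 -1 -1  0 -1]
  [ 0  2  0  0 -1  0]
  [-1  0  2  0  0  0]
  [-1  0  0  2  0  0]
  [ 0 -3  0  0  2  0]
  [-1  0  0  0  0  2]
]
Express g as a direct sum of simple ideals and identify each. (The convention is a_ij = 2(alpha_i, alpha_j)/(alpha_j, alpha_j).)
D_4 + G_2

The diagram associated to this matrix has two connected components: the simple roots {alpha_1, alpha_3, alpha_4, alpha_6} form a chain of 2 nodes with a fork of two nodes at one end (D_4), and {alpha_2, alpha_5} form two nodes joined by a triple edge (G_2). A semisimple Lie algebra decomposes uniquely as the direct sum of simple ideals, one per connected component of its Dynkin diagram, so g ≅ D_4 ⊕ G_2 (dimension 28 + 14 = 42).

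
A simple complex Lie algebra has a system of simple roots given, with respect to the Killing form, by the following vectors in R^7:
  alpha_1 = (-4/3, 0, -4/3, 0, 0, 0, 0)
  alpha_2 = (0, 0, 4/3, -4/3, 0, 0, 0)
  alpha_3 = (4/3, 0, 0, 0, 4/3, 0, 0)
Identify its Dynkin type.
A_3 (sl(4))

Compute the Cartan integers a_ij = 2(alpha_i, alpha_j)/(alpha_j, alpha_j); the resulting 3x3 Cartan matrix is
[[2, -1, -1], [-1, 2, 0], [-1, 0, 2]].
All simple roots have the same length, so the diagram is simply laced. The associated Dynkin diagram is a chain of 3 nodes with single edges (A_3), so the type is A_3 (the algebra sl(4)).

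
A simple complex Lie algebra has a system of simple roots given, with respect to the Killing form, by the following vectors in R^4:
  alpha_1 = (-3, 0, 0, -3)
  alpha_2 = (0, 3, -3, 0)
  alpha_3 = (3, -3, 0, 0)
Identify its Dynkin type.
Compute the Cartan integers a_ij = 2(alpha_i, alpha_j)/(alpha_j, alpha_j); the resulting 3x3 Cartan matrix is
[[2, 0, -1], [0, 2, -1], [-1, -1, 2]].
All simple roots have the same length, so the diagram is simply laced. The associated Dynkin diagram is a chain of 3 nodes with single edges (A_3), so the type is A_3 (the algebra sl(4)).

type A_3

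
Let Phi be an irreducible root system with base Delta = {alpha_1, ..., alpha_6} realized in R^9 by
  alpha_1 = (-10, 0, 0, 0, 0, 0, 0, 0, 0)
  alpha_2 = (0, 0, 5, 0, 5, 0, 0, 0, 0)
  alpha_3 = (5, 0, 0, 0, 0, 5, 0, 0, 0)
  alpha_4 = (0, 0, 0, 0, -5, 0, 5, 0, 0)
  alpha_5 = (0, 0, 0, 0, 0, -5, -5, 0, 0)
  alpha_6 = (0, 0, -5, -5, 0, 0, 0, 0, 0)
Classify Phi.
C_6 (sp(12))

Compute the Cartan integers a_ij = 2(alpha_i, alpha_j)/(alpha_j, alpha_j); the resulting 6x6 Cartan matrix is
[[2, 0, -2, 0, 0, 0], [0, 2, 0, -1, 0, -1], [-1, 0, 2, 0, -1, 0], [0, -1, 0, 2, -1, 0], [0, 0, -1, -1, 2, 0], [0, -1, 0, 0, 0, 2]].
The roots have two lengths (squared-length ratio 2:1); the short ones are alpha_{2,3,4,5,6}. The associated Dynkin diagram is a chain of 6 nodes with a double edge at one end; the terminal node there is the unique long simple root (C_6), so the type is C_6 (the algebra sp(12)).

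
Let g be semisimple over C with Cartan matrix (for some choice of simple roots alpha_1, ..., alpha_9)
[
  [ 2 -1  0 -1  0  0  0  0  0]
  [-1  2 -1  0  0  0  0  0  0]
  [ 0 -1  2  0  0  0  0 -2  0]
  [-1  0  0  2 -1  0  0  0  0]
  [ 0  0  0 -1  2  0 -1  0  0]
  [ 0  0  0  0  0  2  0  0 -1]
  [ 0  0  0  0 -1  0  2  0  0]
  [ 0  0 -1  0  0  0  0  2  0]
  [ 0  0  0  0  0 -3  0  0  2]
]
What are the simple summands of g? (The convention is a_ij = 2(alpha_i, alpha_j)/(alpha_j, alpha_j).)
B_7 (so(15)) ⊕ G_2

The diagram associated to this matrix has two connected components: the simple roots {alpha_1, alpha_2, alpha_3, alpha_4, alpha_5, alpha_7, alpha_8} form a chain of 7 nodes with a double edge at one end; the terminal node there is the unique short simple root (B_7), and {alpha_6, alpha_9} form two nodes joined by a triple edge (G_2). A semisimple Lie algebra decomposes uniquely as the direct sum of simple ideals, one per connected component of its Dynkin diagram, so g ≅ B_7 ⊕ G_2 (dimension 105 + 14 = 119).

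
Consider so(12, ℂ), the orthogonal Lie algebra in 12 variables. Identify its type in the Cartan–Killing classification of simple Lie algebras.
This is so(12) with 12 even, which has dimension 12(12-1)/2 = 66 and rank 12/2 = 6. In the classification of classical Lie algebras, the orthogonal algebra so(2n) in an even number of variables has type D_n; here n = 6, so the Dynkin diagram is a chain of 4 nodes with a fork of two nodes at one end (D_6). Hence the type is D_6.

type D_6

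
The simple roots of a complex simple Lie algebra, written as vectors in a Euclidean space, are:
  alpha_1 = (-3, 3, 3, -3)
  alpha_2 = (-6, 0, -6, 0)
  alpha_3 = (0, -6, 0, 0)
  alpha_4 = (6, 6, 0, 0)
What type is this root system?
type F_4

Compute the Cartan integers a_ij = 2(alpha_i, alpha_j)/(alpha_j, alpha_j); the resulting 4x4 Cartan matrix is
[[2, 0, -1, 0], [0, 2, 0, -1], [-1, 0, 2, -1], [0, -1, -2, 2]].
The roots have two lengths (squared-length ratio 2:1); the short ones are alpha_{1,3}. The associated Dynkin diagram is a chain of 4 nodes with a double edge between the middle two (F_4), so the type is F_4.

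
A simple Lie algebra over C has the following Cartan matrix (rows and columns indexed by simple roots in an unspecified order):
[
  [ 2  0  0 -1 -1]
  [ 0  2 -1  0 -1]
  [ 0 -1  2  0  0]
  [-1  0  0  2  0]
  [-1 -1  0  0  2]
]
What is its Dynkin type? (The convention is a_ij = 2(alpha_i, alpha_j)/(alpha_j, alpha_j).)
The matrix has rank 5 with 2's on the diagonal. Reading the off-diagonal entries as Dynkin edges (a single edge where a_ij = a_ji = -1; a double or triple edge where a_ij * a_ji = 2 or 3), the diagram is a chain of 5 nodes with single edges (A_5). One simple-root ordering that puts it in standard form is (alpha_4, alpha_1, alpha_5, alpha_2, alpha_3). So the algebra is type A_5, i.e. sl(6).

A_5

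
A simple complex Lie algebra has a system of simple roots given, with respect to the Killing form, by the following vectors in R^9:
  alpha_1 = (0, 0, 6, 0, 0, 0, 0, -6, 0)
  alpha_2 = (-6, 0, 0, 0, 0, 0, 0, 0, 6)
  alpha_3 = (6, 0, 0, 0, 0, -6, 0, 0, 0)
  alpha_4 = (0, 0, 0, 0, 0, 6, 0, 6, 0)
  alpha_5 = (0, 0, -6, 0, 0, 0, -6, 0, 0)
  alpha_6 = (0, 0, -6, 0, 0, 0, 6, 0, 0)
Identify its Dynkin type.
Compute the Cartan integers a_ij = 2(alpha_i, alpha_j)/(alpha_j, alpha_j); the resulting 6x6 Cartan matrix is
[[2, 0, 0, -1, -1, -1], [0, 2, -1, 0, 0, 0], [0, -1, 2, -1, 0, 0], [-1, 0, -1, 2, 0, 0], [-1, 0, 0, 0, 2, 0], [-1, 0, 0, 0, 0, 2]].
All simple roots have the same length, so the diagram is simply laced. The associated Dynkin diagram is a chain of 4 nodes with a fork of two nodes at one end (D_6), so the type is D_6 (the algebra so(12)).

type D_6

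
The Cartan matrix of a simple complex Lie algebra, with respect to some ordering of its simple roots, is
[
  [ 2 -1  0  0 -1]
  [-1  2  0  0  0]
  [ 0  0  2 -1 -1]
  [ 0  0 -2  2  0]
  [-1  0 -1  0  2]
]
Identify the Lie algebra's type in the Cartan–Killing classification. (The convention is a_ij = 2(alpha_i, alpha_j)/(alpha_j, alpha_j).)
The matrix has rank 5 with 2's on the diagonal. Reading the off-diagonal entries as Dynkin edges (a single edge where a_ij = a_ji = -1; a double or triple edge where a_ij * a_ji = 2 or 3), the diagram is a chain of 5 nodes with a double edge at one end; the terminal node there is the unique long simple root (C_5). One simple-root ordering that puts it in standard form is (alpha_2, alpha_1, alpha_5, alpha_3, alpha_4). So the algebra is type C_5, i.e. sp(10).

C_5 (sp(10))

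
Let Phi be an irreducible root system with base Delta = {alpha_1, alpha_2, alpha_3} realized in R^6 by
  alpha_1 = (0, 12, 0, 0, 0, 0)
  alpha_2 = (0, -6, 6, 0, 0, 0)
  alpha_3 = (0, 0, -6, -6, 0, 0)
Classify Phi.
C3

Compute the Cartan integers a_ij = 2(alpha_i, alpha_j)/(alpha_j, alpha_j); the resulting 3x3 Cartan matrix is
[[2, -2, 0], [-1, 2, -1], [0, -1, 2]].
The roots have two lengths (squared-length ratio 2:1); the short ones are alpha_{2,3}. The associated Dynkin diagram is a chain of 3 nodes with a double edge at one end; the terminal node there is the unique long simple root (C_3), so the type is C_3 (the algebra sp(6)).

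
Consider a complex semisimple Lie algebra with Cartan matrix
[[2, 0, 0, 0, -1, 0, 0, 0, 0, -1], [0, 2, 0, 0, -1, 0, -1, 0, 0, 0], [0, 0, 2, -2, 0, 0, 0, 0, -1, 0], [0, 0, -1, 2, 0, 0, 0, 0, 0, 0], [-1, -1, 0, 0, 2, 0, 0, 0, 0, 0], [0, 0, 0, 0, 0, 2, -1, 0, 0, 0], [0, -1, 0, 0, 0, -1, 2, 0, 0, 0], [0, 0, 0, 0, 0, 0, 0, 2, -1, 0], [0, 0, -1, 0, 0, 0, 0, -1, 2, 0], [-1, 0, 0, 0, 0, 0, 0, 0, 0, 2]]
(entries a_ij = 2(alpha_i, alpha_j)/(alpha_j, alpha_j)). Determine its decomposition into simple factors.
The diagram associated to this matrix has two connected components: the simple roots {alpha_1, alpha_2, alpha_5, alpha_6, alpha_7, alpha_10} form a chain of 6 nodes with single edges (A_6), and {alpha_3, alpha_4, alpha_8, alpha_9} form a chain of 4 nodes with a double edge at one end; the terminal node there is the unique short simple root (B_4). A semisimple Lie algebra decomposes uniquely as the direct sum of simple ideals, one per connected component of its Dynkin diagram, so g ≅ A_6 ⊕ B_4 (dimension 48 + 36 = 84).

type A_6 + type B_4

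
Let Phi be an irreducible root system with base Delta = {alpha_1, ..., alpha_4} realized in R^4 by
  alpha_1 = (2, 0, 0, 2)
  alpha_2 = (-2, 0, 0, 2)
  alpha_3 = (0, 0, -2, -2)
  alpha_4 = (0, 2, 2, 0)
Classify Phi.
Compute the Cartan integers a_ij = 2(alpha_i, alpha_j)/(alpha_j, alpha_j); the resulting 4x4 Cartan matrix is
[[2, 0, -1, 0], [0, 2, -1, 0], [-1, -1, 2, -1], [0, 0, -1, 2]].
All simple roots have the same length, so the diagram is simply laced. The associated Dynkin diagram is a chain of 2 nodes with a fork of two nodes at one end (D_4), so the type is D_4 (the algebra so(8)).

D_4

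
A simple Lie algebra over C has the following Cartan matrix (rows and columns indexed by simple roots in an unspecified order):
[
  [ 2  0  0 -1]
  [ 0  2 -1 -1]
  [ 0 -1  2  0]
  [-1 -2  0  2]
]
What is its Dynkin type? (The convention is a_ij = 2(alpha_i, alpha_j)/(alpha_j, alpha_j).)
type F_4

The matrix has rank 4 with 2's on the diagonal. Reading the off-diagonal entries as Dynkin edges (a single edge where a_ij = a_ji = -1; a double or triple edge where a_ij * a_ji = 2 or 3), the diagram is a chain of 4 nodes with a double edge between the middle two (F_4). One simple-root ordering that puts it in standard form is (alpha_1, alpha_4, alpha_2, alpha_3). So the algebra is type F_4.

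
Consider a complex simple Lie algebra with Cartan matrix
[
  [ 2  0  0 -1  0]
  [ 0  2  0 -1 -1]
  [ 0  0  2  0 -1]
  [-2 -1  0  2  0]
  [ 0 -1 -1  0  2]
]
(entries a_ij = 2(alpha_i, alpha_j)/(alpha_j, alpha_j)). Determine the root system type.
The matrix has rank 5 with 2's on the diagonal. Reading the off-diagonal entries as Dynkin edges (a single edge where a_ij = a_ji = -1; a double or triple edge where a_ij * a_ji = 2 or 3), the diagram is a chain of 5 nodes with a double edge at one end; the terminal node there is the unique short simple root (B_5). One simple-root ordering that puts it in standard form is (alpha_3, alpha_5, alpha_2, alpha_4, alpha_1). So the algebra is type B_5, i.e. so(11).

B_5 (so(11))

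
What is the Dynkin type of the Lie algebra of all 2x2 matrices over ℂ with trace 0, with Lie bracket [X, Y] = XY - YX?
A_1

This is sl(2), which has dimension 2^2 - 1 = 3 and rank 2 - 1 = 1 (a Cartan subalgebra is the diagonal traceless matrices). In the classification of classical Lie algebras, the special linear algebra sl(n+1) has type A_n; here n = 1, so the Dynkin diagram is a chain of 1 nodes with single edges (A_1). Hence the type is A_1.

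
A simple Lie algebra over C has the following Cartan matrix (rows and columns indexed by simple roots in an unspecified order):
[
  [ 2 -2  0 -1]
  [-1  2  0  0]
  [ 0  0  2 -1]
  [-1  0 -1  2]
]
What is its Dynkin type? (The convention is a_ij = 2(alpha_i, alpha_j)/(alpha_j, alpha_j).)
B_4

The matrix has rank 4 with 2's on the diagonal. Reading the off-diagonal entries as Dynkin edges (a single edge where a_ij = a_ji = -1; a double or triple edge where a_ij * a_ji = 2 or 3), the diagram is a chain of 4 nodes with a double edge at one end; the terminal node there is the unique short simple root (B_4). One simple-root ordering that puts it in standard form is (alpha_3, alpha_4, alpha_1, alpha_2). So the algebra is type B_4, i.e. so(9).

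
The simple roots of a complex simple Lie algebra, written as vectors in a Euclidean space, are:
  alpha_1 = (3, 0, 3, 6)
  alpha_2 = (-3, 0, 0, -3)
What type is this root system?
type G_2

Compute the Cartan integers a_ij = 2(alpha_i, alpha_j)/(alpha_j, alpha_j); the resulting 2x2 Cartan matrix is
[[2, -3], [-1, 2]].
The roots have two lengths (squared-length ratio 3:1); the short ones are alpha_{2}. The associated Dynkin diagram is two nodes joined by a triple edge (G_2), so the type is G_2.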